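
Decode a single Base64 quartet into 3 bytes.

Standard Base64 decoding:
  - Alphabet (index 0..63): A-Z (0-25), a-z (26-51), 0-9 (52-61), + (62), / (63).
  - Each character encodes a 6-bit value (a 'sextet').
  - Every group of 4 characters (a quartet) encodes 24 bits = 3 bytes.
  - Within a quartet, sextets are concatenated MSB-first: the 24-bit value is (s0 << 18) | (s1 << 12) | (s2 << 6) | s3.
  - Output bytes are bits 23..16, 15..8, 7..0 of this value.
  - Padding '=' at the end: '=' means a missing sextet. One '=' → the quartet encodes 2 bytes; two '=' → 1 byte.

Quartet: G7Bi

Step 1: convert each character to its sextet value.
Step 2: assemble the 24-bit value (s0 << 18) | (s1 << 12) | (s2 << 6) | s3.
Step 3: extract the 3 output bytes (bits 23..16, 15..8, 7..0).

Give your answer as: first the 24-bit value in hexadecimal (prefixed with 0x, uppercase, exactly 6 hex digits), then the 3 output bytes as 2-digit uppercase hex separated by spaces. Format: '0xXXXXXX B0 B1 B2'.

Sextets: G=6, 7=59, B=1, i=34
24-bit: (6<<18) | (59<<12) | (1<<6) | 34
      = 0x180000 | 0x03B000 | 0x000040 | 0x000022
      = 0x1BB062
Bytes: (v>>16)&0xFF=1B, (v>>8)&0xFF=B0, v&0xFF=62

Answer: 0x1BB062 1B B0 62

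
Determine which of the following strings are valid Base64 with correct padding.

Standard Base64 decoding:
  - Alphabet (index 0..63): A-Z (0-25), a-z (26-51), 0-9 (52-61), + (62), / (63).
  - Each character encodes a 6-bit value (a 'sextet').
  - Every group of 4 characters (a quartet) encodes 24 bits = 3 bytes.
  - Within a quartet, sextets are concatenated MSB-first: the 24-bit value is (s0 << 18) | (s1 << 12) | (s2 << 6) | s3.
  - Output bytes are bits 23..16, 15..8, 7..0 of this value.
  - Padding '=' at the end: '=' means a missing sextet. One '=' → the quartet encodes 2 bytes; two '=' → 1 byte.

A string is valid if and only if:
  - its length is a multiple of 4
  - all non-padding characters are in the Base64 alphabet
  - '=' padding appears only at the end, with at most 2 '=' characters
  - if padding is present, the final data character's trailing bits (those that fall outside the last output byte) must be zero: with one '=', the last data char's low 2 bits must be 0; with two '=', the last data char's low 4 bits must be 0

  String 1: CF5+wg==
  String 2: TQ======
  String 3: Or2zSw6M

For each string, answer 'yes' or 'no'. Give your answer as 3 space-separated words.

String 1: 'CF5+wg==' → valid
String 2: 'TQ======' → invalid (6 pad chars (max 2))
String 3: 'Or2zSw6M' → valid

Answer: yes no yes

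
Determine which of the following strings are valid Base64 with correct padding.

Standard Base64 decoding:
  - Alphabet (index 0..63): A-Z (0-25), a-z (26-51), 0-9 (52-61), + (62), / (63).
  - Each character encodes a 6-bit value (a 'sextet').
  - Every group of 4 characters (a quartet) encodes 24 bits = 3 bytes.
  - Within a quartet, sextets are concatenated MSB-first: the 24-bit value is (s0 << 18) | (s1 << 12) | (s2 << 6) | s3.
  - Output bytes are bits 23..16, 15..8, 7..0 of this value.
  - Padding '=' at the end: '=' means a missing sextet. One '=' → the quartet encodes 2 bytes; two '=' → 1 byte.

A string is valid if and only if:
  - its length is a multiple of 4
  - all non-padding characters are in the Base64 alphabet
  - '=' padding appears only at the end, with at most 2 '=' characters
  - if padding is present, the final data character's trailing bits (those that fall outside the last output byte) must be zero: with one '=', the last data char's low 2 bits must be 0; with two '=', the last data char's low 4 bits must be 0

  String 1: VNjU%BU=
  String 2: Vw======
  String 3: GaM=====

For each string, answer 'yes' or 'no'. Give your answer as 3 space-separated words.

Answer: no no no

Derivation:
String 1: 'VNjU%BU=' → invalid (bad char(s): ['%'])
String 2: 'Vw======' → invalid (6 pad chars (max 2))
String 3: 'GaM=====' → invalid (5 pad chars (max 2))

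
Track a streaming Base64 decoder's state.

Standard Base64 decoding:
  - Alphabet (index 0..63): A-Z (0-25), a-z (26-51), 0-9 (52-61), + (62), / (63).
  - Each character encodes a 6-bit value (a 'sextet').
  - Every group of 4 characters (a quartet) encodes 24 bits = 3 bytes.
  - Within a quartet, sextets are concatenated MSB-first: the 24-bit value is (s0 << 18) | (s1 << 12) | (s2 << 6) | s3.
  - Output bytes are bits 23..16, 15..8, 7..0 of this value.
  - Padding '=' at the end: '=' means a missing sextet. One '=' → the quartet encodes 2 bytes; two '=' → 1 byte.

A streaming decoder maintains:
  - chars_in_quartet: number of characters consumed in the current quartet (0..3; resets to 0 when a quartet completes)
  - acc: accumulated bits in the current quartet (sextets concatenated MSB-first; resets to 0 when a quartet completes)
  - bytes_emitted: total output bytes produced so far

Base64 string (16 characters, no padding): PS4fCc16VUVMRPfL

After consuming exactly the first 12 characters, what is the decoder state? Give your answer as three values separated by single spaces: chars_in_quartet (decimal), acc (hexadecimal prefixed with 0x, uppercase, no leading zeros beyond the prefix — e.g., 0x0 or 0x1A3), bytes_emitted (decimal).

After char 0 ('P'=15): chars_in_quartet=1 acc=0xF bytes_emitted=0
After char 1 ('S'=18): chars_in_quartet=2 acc=0x3D2 bytes_emitted=0
After char 2 ('4'=56): chars_in_quartet=3 acc=0xF4B8 bytes_emitted=0
After char 3 ('f'=31): chars_in_quartet=4 acc=0x3D2E1F -> emit 3D 2E 1F, reset; bytes_emitted=3
After char 4 ('C'=2): chars_in_quartet=1 acc=0x2 bytes_emitted=3
After char 5 ('c'=28): chars_in_quartet=2 acc=0x9C bytes_emitted=3
After char 6 ('1'=53): chars_in_quartet=3 acc=0x2735 bytes_emitted=3
After char 7 ('6'=58): chars_in_quartet=4 acc=0x9CD7A -> emit 09 CD 7A, reset; bytes_emitted=6
After char 8 ('V'=21): chars_in_quartet=1 acc=0x15 bytes_emitted=6
After char 9 ('U'=20): chars_in_quartet=2 acc=0x554 bytes_emitted=6
After char 10 ('V'=21): chars_in_quartet=3 acc=0x15515 bytes_emitted=6
After char 11 ('M'=12): chars_in_quartet=4 acc=0x55454C -> emit 55 45 4C, reset; bytes_emitted=9

Answer: 0 0x0 9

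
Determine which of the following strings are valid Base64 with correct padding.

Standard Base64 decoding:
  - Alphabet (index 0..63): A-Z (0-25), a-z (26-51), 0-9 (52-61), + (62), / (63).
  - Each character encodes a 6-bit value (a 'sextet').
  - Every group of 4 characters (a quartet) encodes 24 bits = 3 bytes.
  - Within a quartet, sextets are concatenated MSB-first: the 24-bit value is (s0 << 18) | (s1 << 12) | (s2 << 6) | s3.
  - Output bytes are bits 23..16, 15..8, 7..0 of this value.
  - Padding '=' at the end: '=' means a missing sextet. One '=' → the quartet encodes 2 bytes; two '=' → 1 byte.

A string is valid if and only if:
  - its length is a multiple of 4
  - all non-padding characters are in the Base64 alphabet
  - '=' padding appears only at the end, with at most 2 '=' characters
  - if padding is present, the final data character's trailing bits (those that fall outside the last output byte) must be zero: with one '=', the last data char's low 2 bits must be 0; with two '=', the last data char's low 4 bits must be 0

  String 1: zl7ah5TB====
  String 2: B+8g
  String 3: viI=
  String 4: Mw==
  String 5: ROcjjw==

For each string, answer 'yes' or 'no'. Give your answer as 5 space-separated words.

String 1: 'zl7ah5TB====' → invalid (4 pad chars (max 2))
String 2: 'B+8g' → valid
String 3: 'viI=' → valid
String 4: 'Mw==' → valid
String 5: 'ROcjjw==' → valid

Answer: no yes yes yes yes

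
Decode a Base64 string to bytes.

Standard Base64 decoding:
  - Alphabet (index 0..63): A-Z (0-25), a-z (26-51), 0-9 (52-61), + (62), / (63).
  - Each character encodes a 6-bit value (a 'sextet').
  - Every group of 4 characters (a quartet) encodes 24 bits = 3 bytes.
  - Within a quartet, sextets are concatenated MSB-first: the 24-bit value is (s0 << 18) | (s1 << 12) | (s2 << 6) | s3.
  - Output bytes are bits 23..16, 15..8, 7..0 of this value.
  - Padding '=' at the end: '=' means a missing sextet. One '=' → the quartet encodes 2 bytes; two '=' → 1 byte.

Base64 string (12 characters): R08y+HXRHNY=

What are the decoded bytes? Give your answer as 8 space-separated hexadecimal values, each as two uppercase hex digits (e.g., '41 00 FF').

Answer: 47 4F 32 F8 75 D1 1C D6

Derivation:
After char 0 ('R'=17): chars_in_quartet=1 acc=0x11 bytes_emitted=0
After char 1 ('0'=52): chars_in_quartet=2 acc=0x474 bytes_emitted=0
After char 2 ('8'=60): chars_in_quartet=3 acc=0x11D3C bytes_emitted=0
After char 3 ('y'=50): chars_in_quartet=4 acc=0x474F32 -> emit 47 4F 32, reset; bytes_emitted=3
After char 4 ('+'=62): chars_in_quartet=1 acc=0x3E bytes_emitted=3
After char 5 ('H'=7): chars_in_quartet=2 acc=0xF87 bytes_emitted=3
After char 6 ('X'=23): chars_in_quartet=3 acc=0x3E1D7 bytes_emitted=3
After char 7 ('R'=17): chars_in_quartet=4 acc=0xF875D1 -> emit F8 75 D1, reset; bytes_emitted=6
After char 8 ('H'=7): chars_in_quartet=1 acc=0x7 bytes_emitted=6
After char 9 ('N'=13): chars_in_quartet=2 acc=0x1CD bytes_emitted=6
After char 10 ('Y'=24): chars_in_quartet=3 acc=0x7358 bytes_emitted=6
Padding '=': partial quartet acc=0x7358 -> emit 1C D6; bytes_emitted=8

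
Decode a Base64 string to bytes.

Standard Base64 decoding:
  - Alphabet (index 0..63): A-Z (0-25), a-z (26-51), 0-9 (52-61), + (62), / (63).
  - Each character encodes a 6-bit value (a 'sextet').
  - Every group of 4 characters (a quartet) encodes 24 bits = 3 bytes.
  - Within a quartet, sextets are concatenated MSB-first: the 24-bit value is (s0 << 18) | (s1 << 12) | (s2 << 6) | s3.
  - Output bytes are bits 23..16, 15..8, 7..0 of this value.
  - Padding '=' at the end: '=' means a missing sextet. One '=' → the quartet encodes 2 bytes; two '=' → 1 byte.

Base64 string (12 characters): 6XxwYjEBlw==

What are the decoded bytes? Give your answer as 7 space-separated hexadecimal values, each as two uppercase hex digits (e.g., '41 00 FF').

After char 0 ('6'=58): chars_in_quartet=1 acc=0x3A bytes_emitted=0
After char 1 ('X'=23): chars_in_quartet=2 acc=0xE97 bytes_emitted=0
After char 2 ('x'=49): chars_in_quartet=3 acc=0x3A5F1 bytes_emitted=0
After char 3 ('w'=48): chars_in_quartet=4 acc=0xE97C70 -> emit E9 7C 70, reset; bytes_emitted=3
After char 4 ('Y'=24): chars_in_quartet=1 acc=0x18 bytes_emitted=3
After char 5 ('j'=35): chars_in_quartet=2 acc=0x623 bytes_emitted=3
After char 6 ('E'=4): chars_in_quartet=3 acc=0x188C4 bytes_emitted=3
After char 7 ('B'=1): chars_in_quartet=4 acc=0x623101 -> emit 62 31 01, reset; bytes_emitted=6
After char 8 ('l'=37): chars_in_quartet=1 acc=0x25 bytes_emitted=6
After char 9 ('w'=48): chars_in_quartet=2 acc=0x970 bytes_emitted=6
Padding '==': partial quartet acc=0x970 -> emit 97; bytes_emitted=7

Answer: E9 7C 70 62 31 01 97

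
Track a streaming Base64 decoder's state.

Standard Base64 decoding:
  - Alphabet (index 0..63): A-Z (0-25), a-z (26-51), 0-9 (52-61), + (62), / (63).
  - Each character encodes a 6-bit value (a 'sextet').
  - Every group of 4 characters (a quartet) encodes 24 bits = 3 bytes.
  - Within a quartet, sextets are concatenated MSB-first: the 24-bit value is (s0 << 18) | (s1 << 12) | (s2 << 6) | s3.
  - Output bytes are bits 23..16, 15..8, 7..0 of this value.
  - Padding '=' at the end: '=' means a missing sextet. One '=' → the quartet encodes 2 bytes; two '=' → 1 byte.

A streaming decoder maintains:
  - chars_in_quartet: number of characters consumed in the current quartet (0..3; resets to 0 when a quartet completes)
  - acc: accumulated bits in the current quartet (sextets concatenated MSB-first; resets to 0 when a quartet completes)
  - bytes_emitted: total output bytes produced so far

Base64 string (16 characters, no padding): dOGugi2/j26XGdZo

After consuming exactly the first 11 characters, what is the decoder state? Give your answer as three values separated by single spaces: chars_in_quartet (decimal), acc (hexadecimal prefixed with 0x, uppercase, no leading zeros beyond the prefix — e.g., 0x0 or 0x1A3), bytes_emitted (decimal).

After char 0 ('d'=29): chars_in_quartet=1 acc=0x1D bytes_emitted=0
After char 1 ('O'=14): chars_in_quartet=2 acc=0x74E bytes_emitted=0
After char 2 ('G'=6): chars_in_quartet=3 acc=0x1D386 bytes_emitted=0
After char 3 ('u'=46): chars_in_quartet=4 acc=0x74E1AE -> emit 74 E1 AE, reset; bytes_emitted=3
After char 4 ('g'=32): chars_in_quartet=1 acc=0x20 bytes_emitted=3
After char 5 ('i'=34): chars_in_quartet=2 acc=0x822 bytes_emitted=3
After char 6 ('2'=54): chars_in_quartet=3 acc=0x208B6 bytes_emitted=3
After char 7 ('/'=63): chars_in_quartet=4 acc=0x822DBF -> emit 82 2D BF, reset; bytes_emitted=6
After char 8 ('j'=35): chars_in_quartet=1 acc=0x23 bytes_emitted=6
After char 9 ('2'=54): chars_in_quartet=2 acc=0x8F6 bytes_emitted=6
After char 10 ('6'=58): chars_in_quartet=3 acc=0x23DBA bytes_emitted=6

Answer: 3 0x23DBA 6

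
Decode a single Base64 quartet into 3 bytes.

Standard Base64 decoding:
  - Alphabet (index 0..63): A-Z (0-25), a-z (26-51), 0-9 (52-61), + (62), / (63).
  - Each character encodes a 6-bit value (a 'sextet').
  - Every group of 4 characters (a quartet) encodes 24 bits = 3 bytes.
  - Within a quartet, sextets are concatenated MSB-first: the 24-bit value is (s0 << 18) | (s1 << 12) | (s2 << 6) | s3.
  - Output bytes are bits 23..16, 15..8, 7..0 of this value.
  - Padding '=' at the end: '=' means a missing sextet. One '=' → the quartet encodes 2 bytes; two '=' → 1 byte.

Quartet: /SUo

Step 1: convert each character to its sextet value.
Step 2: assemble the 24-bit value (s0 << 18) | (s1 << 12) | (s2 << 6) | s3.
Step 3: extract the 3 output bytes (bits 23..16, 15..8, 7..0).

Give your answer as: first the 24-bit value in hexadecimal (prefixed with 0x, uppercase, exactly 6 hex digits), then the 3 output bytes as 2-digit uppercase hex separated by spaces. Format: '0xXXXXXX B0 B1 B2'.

Answer: 0xFD2528 FD 25 28

Derivation:
Sextets: /=63, S=18, U=20, o=40
24-bit: (63<<18) | (18<<12) | (20<<6) | 40
      = 0xFC0000 | 0x012000 | 0x000500 | 0x000028
      = 0xFD2528
Bytes: (v>>16)&0xFF=FD, (v>>8)&0xFF=25, v&0xFF=28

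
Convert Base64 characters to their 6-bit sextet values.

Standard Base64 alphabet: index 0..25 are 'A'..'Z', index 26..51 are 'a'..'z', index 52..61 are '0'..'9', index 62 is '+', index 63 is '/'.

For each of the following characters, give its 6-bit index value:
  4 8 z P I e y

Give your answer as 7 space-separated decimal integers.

Answer: 56 60 51 15 8 30 50

Derivation:
'4': 0..9 range, 52 + ord('4') − ord('0') = 56
'8': 0..9 range, 52 + ord('8') − ord('0') = 60
'z': a..z range, 26 + ord('z') − ord('a') = 51
'P': A..Z range, ord('P') − ord('A') = 15
'I': A..Z range, ord('I') − ord('A') = 8
'e': a..z range, 26 + ord('e') − ord('a') = 30
'y': a..z range, 26 + ord('y') − ord('a') = 50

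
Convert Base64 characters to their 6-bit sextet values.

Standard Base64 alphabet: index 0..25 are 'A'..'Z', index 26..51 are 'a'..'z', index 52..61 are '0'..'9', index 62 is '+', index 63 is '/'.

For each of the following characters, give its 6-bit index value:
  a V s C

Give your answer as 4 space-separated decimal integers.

'a': a..z range, 26 + ord('a') − ord('a') = 26
'V': A..Z range, ord('V') − ord('A') = 21
's': a..z range, 26 + ord('s') − ord('a') = 44
'C': A..Z range, ord('C') − ord('A') = 2

Answer: 26 21 44 2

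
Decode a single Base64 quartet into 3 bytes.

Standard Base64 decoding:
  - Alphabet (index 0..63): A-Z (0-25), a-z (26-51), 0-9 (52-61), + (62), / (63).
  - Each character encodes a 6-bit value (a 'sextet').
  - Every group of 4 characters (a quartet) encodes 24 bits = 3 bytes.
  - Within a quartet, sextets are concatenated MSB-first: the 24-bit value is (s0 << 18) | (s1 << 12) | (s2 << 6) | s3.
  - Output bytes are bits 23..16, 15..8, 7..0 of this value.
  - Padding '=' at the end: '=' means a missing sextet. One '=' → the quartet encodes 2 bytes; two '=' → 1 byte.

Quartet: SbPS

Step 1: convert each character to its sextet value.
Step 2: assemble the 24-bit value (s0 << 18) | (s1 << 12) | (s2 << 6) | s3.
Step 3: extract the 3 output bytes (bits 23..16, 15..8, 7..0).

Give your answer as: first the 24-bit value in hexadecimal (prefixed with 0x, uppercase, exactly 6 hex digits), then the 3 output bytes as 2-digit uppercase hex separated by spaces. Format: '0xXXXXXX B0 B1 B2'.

Answer: 0x49B3D2 49 B3 D2

Derivation:
Sextets: S=18, b=27, P=15, S=18
24-bit: (18<<18) | (27<<12) | (15<<6) | 18
      = 0x480000 | 0x01B000 | 0x0003C0 | 0x000012
      = 0x49B3D2
Bytes: (v>>16)&0xFF=49, (v>>8)&0xFF=B3, v&0xFF=D2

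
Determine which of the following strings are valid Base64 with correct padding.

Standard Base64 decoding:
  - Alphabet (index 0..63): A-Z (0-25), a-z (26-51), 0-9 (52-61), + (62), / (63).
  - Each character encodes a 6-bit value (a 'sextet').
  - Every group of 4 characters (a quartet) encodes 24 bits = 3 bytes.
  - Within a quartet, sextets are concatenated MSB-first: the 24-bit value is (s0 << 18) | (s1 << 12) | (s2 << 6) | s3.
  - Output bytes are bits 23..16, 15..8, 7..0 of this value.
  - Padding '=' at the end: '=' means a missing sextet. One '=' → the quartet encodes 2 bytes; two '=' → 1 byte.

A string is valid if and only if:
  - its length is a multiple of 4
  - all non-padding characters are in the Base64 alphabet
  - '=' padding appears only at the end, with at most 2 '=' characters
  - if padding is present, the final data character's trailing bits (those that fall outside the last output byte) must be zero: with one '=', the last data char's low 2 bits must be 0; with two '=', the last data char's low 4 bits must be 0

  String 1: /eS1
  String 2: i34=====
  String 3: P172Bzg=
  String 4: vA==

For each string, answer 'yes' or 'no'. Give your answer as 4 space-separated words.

Answer: yes no yes yes

Derivation:
String 1: '/eS1' → valid
String 2: 'i34=====' → invalid (5 pad chars (max 2))
String 3: 'P172Bzg=' → valid
String 4: 'vA==' → valid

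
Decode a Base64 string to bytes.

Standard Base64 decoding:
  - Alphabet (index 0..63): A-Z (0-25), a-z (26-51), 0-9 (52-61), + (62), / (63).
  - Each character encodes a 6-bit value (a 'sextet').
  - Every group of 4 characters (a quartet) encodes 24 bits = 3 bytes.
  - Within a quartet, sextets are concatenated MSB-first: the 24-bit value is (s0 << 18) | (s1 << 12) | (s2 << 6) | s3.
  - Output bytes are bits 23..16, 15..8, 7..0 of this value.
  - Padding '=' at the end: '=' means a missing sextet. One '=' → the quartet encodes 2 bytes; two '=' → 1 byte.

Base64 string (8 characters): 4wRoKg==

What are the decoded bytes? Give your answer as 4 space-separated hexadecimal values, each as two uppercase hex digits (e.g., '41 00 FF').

Answer: E3 04 68 2A

Derivation:
After char 0 ('4'=56): chars_in_quartet=1 acc=0x38 bytes_emitted=0
After char 1 ('w'=48): chars_in_quartet=2 acc=0xE30 bytes_emitted=0
After char 2 ('R'=17): chars_in_quartet=3 acc=0x38C11 bytes_emitted=0
After char 3 ('o'=40): chars_in_quartet=4 acc=0xE30468 -> emit E3 04 68, reset; bytes_emitted=3
After char 4 ('K'=10): chars_in_quartet=1 acc=0xA bytes_emitted=3
After char 5 ('g'=32): chars_in_quartet=2 acc=0x2A0 bytes_emitted=3
Padding '==': partial quartet acc=0x2A0 -> emit 2A; bytes_emitted=4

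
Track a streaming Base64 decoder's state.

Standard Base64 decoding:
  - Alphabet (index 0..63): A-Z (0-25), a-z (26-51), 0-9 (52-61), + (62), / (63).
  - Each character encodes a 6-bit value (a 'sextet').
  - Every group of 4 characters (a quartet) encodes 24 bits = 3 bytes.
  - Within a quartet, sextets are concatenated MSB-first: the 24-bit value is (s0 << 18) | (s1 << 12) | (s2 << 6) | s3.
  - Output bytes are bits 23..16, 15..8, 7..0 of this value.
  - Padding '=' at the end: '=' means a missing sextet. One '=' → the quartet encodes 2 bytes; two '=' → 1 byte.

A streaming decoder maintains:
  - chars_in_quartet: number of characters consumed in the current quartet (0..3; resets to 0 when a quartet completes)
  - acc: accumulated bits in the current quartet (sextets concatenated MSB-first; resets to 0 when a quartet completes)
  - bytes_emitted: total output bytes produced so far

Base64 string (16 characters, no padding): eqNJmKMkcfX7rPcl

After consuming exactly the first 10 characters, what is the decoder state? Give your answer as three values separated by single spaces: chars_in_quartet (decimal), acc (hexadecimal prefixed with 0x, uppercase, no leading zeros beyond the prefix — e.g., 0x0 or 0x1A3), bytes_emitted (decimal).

Answer: 2 0x71F 6

Derivation:
After char 0 ('e'=30): chars_in_quartet=1 acc=0x1E bytes_emitted=0
After char 1 ('q'=42): chars_in_quartet=2 acc=0x7AA bytes_emitted=0
After char 2 ('N'=13): chars_in_quartet=3 acc=0x1EA8D bytes_emitted=0
After char 3 ('J'=9): chars_in_quartet=4 acc=0x7AA349 -> emit 7A A3 49, reset; bytes_emitted=3
After char 4 ('m'=38): chars_in_quartet=1 acc=0x26 bytes_emitted=3
After char 5 ('K'=10): chars_in_quartet=2 acc=0x98A bytes_emitted=3
After char 6 ('M'=12): chars_in_quartet=3 acc=0x2628C bytes_emitted=3
After char 7 ('k'=36): chars_in_quartet=4 acc=0x98A324 -> emit 98 A3 24, reset; bytes_emitted=6
After char 8 ('c'=28): chars_in_quartet=1 acc=0x1C bytes_emitted=6
After char 9 ('f'=31): chars_in_quartet=2 acc=0x71F bytes_emitted=6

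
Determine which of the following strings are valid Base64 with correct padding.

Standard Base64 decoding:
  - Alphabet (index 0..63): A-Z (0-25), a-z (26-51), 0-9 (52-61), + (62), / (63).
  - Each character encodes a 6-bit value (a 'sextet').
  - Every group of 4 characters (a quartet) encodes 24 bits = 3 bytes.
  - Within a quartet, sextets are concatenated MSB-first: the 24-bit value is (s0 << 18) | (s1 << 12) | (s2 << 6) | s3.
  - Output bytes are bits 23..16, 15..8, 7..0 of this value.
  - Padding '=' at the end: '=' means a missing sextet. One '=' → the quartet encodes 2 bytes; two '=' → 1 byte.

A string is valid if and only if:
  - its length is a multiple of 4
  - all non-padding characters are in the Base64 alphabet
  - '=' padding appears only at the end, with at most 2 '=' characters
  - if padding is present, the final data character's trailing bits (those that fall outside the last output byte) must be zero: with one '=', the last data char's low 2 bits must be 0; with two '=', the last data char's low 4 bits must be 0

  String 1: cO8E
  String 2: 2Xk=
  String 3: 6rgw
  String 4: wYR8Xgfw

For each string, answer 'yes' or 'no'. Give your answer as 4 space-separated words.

String 1: 'cO8E' → valid
String 2: '2Xk=' → valid
String 3: '6rgw' → valid
String 4: 'wYR8Xgfw' → valid

Answer: yes yes yes yes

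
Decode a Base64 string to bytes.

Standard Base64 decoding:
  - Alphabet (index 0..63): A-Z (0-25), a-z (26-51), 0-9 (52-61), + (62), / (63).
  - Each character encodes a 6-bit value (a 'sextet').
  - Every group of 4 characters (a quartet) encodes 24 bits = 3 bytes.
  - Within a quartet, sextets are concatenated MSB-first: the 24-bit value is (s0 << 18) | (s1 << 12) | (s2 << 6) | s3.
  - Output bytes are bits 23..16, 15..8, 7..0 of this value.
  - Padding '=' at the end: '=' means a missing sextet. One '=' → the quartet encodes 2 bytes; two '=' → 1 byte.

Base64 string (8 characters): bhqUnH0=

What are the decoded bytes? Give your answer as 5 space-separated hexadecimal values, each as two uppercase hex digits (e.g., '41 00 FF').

After char 0 ('b'=27): chars_in_quartet=1 acc=0x1B bytes_emitted=0
After char 1 ('h'=33): chars_in_quartet=2 acc=0x6E1 bytes_emitted=0
After char 2 ('q'=42): chars_in_quartet=3 acc=0x1B86A bytes_emitted=0
After char 3 ('U'=20): chars_in_quartet=4 acc=0x6E1A94 -> emit 6E 1A 94, reset; bytes_emitted=3
After char 4 ('n'=39): chars_in_quartet=1 acc=0x27 bytes_emitted=3
After char 5 ('H'=7): chars_in_quartet=2 acc=0x9C7 bytes_emitted=3
After char 6 ('0'=52): chars_in_quartet=3 acc=0x271F4 bytes_emitted=3
Padding '=': partial quartet acc=0x271F4 -> emit 9C 7D; bytes_emitted=5

Answer: 6E 1A 94 9C 7D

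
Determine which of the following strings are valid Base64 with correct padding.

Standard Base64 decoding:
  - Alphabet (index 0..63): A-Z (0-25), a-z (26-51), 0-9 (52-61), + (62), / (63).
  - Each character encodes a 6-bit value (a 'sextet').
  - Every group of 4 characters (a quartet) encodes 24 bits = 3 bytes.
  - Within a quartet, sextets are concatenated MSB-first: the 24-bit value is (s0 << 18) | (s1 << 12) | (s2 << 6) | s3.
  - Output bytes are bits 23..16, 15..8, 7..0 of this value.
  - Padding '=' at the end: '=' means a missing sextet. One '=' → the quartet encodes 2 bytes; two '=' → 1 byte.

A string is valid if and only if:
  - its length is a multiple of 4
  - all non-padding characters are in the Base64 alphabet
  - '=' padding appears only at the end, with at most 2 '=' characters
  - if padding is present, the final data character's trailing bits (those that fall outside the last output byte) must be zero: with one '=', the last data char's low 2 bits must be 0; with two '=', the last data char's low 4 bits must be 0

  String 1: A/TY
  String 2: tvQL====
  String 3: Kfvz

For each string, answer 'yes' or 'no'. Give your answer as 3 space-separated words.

Answer: yes no yes

Derivation:
String 1: 'A/TY' → valid
String 2: 'tvQL====' → invalid (4 pad chars (max 2))
String 3: 'Kfvz' → valid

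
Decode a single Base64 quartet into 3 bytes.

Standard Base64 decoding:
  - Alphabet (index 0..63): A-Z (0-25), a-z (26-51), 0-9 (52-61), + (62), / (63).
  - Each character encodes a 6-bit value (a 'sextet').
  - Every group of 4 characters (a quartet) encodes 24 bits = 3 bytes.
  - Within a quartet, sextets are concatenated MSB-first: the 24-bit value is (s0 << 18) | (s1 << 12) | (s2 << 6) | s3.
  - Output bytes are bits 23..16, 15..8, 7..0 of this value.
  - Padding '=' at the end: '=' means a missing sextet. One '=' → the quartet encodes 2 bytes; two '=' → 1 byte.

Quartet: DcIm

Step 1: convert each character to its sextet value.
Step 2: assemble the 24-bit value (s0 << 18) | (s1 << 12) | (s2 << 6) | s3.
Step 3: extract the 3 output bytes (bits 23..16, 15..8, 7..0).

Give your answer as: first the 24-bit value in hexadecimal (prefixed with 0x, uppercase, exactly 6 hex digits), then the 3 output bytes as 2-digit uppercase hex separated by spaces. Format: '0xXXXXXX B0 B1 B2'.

Sextets: D=3, c=28, I=8, m=38
24-bit: (3<<18) | (28<<12) | (8<<6) | 38
      = 0x0C0000 | 0x01C000 | 0x000200 | 0x000026
      = 0x0DC226
Bytes: (v>>16)&0xFF=0D, (v>>8)&0xFF=C2, v&0xFF=26

Answer: 0x0DC226 0D C2 26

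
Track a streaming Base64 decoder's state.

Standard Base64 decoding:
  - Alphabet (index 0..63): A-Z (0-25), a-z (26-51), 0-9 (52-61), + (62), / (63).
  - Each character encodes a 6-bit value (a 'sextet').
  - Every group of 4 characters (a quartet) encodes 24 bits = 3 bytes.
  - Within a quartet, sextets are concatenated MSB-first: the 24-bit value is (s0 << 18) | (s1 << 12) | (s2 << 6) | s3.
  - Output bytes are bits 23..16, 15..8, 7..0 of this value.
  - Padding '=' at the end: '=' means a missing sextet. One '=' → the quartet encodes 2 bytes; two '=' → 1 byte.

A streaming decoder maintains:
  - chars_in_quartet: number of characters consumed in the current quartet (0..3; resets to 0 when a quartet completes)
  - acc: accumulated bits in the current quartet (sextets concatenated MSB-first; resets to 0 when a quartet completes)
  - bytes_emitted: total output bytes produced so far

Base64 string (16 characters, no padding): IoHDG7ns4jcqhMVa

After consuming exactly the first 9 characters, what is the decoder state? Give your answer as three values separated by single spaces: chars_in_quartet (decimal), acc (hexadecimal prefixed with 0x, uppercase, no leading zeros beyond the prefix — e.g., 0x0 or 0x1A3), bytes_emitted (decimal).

Answer: 1 0x38 6

Derivation:
After char 0 ('I'=8): chars_in_quartet=1 acc=0x8 bytes_emitted=0
After char 1 ('o'=40): chars_in_quartet=2 acc=0x228 bytes_emitted=0
After char 2 ('H'=7): chars_in_quartet=3 acc=0x8A07 bytes_emitted=0
After char 3 ('D'=3): chars_in_quartet=4 acc=0x2281C3 -> emit 22 81 C3, reset; bytes_emitted=3
After char 4 ('G'=6): chars_in_quartet=1 acc=0x6 bytes_emitted=3
After char 5 ('7'=59): chars_in_quartet=2 acc=0x1BB bytes_emitted=3
After char 6 ('n'=39): chars_in_quartet=3 acc=0x6EE7 bytes_emitted=3
After char 7 ('s'=44): chars_in_quartet=4 acc=0x1BB9EC -> emit 1B B9 EC, reset; bytes_emitted=6
After char 8 ('4'=56): chars_in_quartet=1 acc=0x38 bytes_emitted=6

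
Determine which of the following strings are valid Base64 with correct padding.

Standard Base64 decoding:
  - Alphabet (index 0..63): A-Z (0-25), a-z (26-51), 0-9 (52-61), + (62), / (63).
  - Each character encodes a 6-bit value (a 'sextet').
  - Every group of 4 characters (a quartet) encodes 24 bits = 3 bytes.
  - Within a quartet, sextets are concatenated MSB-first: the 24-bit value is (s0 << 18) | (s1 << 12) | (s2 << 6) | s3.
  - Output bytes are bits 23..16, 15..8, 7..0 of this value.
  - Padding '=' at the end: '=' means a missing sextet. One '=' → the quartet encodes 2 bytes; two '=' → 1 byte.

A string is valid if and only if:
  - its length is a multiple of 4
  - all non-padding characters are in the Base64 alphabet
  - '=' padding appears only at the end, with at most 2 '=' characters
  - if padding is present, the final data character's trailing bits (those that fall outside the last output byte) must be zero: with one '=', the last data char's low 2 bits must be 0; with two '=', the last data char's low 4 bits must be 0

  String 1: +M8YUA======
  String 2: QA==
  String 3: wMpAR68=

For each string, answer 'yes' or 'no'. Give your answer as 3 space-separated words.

String 1: '+M8YUA======' → invalid (6 pad chars (max 2))
String 2: 'QA==' → valid
String 3: 'wMpAR68=' → valid

Answer: no yes yes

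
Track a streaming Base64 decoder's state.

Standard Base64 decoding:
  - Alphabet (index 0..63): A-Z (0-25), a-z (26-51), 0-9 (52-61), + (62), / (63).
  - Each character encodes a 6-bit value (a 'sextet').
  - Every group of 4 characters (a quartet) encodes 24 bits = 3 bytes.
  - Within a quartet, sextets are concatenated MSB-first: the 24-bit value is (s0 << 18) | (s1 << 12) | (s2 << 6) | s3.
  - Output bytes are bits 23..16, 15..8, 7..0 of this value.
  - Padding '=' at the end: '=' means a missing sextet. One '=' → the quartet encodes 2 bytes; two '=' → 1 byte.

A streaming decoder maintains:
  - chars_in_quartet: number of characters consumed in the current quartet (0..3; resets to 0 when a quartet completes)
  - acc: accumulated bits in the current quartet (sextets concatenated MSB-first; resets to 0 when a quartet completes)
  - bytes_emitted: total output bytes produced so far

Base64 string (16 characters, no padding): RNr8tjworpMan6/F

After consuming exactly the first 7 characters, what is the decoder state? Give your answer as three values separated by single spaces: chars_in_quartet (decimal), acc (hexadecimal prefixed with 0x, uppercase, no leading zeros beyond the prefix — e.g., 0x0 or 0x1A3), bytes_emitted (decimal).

Answer: 3 0x2D8F0 3

Derivation:
After char 0 ('R'=17): chars_in_quartet=1 acc=0x11 bytes_emitted=0
After char 1 ('N'=13): chars_in_quartet=2 acc=0x44D bytes_emitted=0
After char 2 ('r'=43): chars_in_quartet=3 acc=0x1136B bytes_emitted=0
After char 3 ('8'=60): chars_in_quartet=4 acc=0x44DAFC -> emit 44 DA FC, reset; bytes_emitted=3
After char 4 ('t'=45): chars_in_quartet=1 acc=0x2D bytes_emitted=3
After char 5 ('j'=35): chars_in_quartet=2 acc=0xB63 bytes_emitted=3
After char 6 ('w'=48): chars_in_quartet=3 acc=0x2D8F0 bytes_emitted=3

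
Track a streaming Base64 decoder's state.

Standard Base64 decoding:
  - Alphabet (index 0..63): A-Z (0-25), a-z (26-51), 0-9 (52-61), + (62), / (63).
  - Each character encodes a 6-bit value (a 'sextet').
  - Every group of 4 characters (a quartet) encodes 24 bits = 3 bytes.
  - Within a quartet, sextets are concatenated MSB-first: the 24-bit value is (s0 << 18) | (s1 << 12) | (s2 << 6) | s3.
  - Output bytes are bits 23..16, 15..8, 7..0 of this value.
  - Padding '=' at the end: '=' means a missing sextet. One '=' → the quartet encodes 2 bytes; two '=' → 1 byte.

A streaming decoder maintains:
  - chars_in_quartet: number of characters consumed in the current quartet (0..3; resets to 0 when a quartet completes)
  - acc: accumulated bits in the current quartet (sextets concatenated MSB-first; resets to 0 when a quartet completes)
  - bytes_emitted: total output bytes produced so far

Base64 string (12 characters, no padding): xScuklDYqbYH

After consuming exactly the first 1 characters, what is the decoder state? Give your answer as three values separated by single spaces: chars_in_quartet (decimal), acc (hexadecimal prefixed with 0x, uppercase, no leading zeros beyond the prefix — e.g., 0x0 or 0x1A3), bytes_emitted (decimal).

Answer: 1 0x31 0

Derivation:
After char 0 ('x'=49): chars_in_quartet=1 acc=0x31 bytes_emitted=0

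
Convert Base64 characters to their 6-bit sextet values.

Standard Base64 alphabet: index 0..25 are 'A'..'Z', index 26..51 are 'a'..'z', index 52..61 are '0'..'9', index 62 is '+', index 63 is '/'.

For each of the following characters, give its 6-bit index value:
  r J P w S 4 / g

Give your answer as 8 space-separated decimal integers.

Answer: 43 9 15 48 18 56 63 32

Derivation:
'r': a..z range, 26 + ord('r') − ord('a') = 43
'J': A..Z range, ord('J') − ord('A') = 9
'P': A..Z range, ord('P') − ord('A') = 15
'w': a..z range, 26 + ord('w') − ord('a') = 48
'S': A..Z range, ord('S') − ord('A') = 18
'4': 0..9 range, 52 + ord('4') − ord('0') = 56
'/': index 63
'g': a..z range, 26 + ord('g') − ord('a') = 32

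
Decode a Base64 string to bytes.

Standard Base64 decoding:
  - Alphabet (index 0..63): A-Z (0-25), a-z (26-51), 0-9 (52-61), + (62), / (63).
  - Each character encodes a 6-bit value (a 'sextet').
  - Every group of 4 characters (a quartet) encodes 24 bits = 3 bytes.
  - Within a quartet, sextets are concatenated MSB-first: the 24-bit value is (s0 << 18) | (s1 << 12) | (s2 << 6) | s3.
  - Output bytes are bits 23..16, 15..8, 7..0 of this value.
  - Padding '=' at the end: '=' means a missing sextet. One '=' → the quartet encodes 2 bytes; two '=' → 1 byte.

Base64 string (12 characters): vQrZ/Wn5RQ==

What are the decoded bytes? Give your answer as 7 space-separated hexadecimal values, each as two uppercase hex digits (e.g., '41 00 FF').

Answer: BD 0A D9 FD 69 F9 45

Derivation:
After char 0 ('v'=47): chars_in_quartet=1 acc=0x2F bytes_emitted=0
After char 1 ('Q'=16): chars_in_quartet=2 acc=0xBD0 bytes_emitted=0
After char 2 ('r'=43): chars_in_quartet=3 acc=0x2F42B bytes_emitted=0
After char 3 ('Z'=25): chars_in_quartet=4 acc=0xBD0AD9 -> emit BD 0A D9, reset; bytes_emitted=3
After char 4 ('/'=63): chars_in_quartet=1 acc=0x3F bytes_emitted=3
After char 5 ('W'=22): chars_in_quartet=2 acc=0xFD6 bytes_emitted=3
After char 6 ('n'=39): chars_in_quartet=3 acc=0x3F5A7 bytes_emitted=3
After char 7 ('5'=57): chars_in_quartet=4 acc=0xFD69F9 -> emit FD 69 F9, reset; bytes_emitted=6
After char 8 ('R'=17): chars_in_quartet=1 acc=0x11 bytes_emitted=6
After char 9 ('Q'=16): chars_in_quartet=2 acc=0x450 bytes_emitted=6
Padding '==': partial quartet acc=0x450 -> emit 45; bytes_emitted=7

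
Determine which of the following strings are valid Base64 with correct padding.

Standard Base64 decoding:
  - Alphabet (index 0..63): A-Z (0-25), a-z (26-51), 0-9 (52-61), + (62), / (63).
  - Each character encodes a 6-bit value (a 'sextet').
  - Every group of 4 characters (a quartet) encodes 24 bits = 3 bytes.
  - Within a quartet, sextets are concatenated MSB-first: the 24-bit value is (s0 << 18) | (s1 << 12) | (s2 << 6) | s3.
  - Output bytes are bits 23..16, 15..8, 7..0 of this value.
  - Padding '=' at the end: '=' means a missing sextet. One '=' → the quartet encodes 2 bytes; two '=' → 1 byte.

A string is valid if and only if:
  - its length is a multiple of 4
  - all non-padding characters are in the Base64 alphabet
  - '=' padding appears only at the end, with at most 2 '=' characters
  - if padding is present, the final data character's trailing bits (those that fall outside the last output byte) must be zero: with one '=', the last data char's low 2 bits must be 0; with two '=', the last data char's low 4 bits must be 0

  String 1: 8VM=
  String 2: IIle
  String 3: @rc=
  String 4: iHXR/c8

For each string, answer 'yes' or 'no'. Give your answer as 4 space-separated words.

String 1: '8VM=' → valid
String 2: 'IIle' → valid
String 3: '@rc=' → invalid (bad char(s): ['@'])
String 4: 'iHXR/c8' → invalid (len=7 not mult of 4)

Answer: yes yes no no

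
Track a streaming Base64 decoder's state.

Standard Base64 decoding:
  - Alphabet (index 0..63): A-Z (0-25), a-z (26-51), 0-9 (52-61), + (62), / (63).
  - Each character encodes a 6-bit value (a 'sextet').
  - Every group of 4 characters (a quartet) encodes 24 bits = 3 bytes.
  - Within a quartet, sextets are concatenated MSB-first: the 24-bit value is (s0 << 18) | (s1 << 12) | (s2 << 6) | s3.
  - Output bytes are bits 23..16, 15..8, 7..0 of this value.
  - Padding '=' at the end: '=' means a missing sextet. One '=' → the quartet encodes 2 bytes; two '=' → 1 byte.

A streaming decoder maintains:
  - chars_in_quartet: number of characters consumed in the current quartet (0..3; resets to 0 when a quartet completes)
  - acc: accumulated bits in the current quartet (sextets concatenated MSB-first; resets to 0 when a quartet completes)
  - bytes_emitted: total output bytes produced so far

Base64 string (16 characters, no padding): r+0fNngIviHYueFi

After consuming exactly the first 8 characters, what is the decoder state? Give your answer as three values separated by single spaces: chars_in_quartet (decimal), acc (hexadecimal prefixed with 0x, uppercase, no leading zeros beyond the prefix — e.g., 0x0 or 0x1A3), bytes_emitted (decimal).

After char 0 ('r'=43): chars_in_quartet=1 acc=0x2B bytes_emitted=0
After char 1 ('+'=62): chars_in_quartet=2 acc=0xAFE bytes_emitted=0
After char 2 ('0'=52): chars_in_quartet=3 acc=0x2BFB4 bytes_emitted=0
After char 3 ('f'=31): chars_in_quartet=4 acc=0xAFED1F -> emit AF ED 1F, reset; bytes_emitted=3
After char 4 ('N'=13): chars_in_quartet=1 acc=0xD bytes_emitted=3
After char 5 ('n'=39): chars_in_quartet=2 acc=0x367 bytes_emitted=3
After char 6 ('g'=32): chars_in_quartet=3 acc=0xD9E0 bytes_emitted=3
After char 7 ('I'=8): chars_in_quartet=4 acc=0x367808 -> emit 36 78 08, reset; bytes_emitted=6

Answer: 0 0x0 6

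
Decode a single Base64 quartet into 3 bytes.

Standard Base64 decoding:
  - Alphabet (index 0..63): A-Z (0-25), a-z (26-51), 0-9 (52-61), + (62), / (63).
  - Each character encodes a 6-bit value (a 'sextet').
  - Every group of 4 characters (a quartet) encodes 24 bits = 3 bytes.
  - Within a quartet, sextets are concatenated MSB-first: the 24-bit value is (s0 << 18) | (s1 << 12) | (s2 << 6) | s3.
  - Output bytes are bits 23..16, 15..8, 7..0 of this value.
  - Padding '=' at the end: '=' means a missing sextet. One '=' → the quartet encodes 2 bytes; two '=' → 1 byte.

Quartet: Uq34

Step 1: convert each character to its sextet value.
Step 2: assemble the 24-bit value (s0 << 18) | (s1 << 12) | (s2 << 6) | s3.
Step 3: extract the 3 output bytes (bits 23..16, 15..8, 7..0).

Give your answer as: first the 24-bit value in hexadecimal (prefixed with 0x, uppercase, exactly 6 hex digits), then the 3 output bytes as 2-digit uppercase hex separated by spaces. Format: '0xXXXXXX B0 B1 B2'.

Sextets: U=20, q=42, 3=55, 4=56
24-bit: (20<<18) | (42<<12) | (55<<6) | 56
      = 0x500000 | 0x02A000 | 0x000DC0 | 0x000038
      = 0x52ADF8
Bytes: (v>>16)&0xFF=52, (v>>8)&0xFF=AD, v&0xFF=F8

Answer: 0x52ADF8 52 AD F8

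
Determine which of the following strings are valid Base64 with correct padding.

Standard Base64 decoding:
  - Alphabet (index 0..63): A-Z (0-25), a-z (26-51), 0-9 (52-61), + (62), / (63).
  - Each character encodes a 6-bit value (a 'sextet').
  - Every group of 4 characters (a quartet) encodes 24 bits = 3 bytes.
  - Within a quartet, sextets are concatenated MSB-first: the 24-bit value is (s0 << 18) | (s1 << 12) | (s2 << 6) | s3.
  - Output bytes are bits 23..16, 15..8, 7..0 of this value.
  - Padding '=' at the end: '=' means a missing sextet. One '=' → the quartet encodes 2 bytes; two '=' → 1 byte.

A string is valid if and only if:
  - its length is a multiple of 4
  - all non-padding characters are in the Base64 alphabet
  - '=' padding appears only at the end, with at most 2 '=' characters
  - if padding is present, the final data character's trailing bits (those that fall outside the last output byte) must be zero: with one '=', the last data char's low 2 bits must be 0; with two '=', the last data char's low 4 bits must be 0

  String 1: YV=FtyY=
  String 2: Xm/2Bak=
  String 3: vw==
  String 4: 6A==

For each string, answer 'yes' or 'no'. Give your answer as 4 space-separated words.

Answer: no yes yes yes

Derivation:
String 1: 'YV=FtyY=' → invalid (bad char(s): ['=']; '=' in middle)
String 2: 'Xm/2Bak=' → valid
String 3: 'vw==' → valid
String 4: '6A==' → valid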